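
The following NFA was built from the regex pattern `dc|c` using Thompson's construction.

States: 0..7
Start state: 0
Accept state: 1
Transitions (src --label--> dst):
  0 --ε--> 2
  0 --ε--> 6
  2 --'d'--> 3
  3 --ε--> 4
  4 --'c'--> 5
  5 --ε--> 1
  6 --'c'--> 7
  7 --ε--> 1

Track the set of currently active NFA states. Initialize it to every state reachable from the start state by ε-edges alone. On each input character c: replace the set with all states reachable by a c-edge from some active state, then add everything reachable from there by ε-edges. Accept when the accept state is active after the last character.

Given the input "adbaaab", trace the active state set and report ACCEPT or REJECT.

S₀ = ε-closure({0}) = {0,2,6}
'a' @ 1: {}  — no active states
rest 'dbaaab' ignored (set empty)
after full input: {}  (accept=1 not in)

Answer: REJECT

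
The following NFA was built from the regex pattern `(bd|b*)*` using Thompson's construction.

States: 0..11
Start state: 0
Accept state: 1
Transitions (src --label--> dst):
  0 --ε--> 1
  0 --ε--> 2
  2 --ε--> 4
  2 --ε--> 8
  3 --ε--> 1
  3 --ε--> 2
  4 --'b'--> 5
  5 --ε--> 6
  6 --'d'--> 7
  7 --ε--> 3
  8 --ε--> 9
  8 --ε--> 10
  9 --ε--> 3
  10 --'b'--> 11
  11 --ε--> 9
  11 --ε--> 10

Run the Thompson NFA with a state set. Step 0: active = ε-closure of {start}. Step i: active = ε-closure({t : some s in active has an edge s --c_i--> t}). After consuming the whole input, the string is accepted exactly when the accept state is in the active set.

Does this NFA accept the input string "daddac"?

start: ε-closure({0}) = {0,1,2,3,4,8,9,10}
'd' @ 1: {}  — no active states
rest 'addac' ignored (set empty)
end set {} — state 1 not in

Answer: REJECT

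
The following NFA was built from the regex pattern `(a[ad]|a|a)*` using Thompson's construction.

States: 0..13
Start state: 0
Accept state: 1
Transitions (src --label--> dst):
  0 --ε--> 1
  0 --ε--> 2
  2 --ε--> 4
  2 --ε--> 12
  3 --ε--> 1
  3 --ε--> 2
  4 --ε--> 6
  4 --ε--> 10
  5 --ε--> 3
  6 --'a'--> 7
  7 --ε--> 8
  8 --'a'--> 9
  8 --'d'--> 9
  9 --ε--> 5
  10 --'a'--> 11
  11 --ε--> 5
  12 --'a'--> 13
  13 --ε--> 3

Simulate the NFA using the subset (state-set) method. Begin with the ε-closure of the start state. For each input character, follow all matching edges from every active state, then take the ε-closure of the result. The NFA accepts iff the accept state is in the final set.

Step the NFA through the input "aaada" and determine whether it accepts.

Answer: ACCEPT

Trace:
start: ε-closure({0}) = {0,1,2,4,6,10,12}
'a' @ 1: {1,2,3,4,5,6,7,8,10,11,12,13}  (accept∈set)
'a' @ 2: {1,2,3,4,5,6,7,8,9,10,11,12,13}  (accept∈set)
'a' @ 3: {1,2,3,4,5,6,7,8,9,10,11,12,13}  (accept∈set)
'd' @ 4: {1,2,3,4,5,6,9,10,12}  (accept∈set)
'a' @ 5: {1,2,3,4,5,6,7,8,10,11,12,13}  (accept∈set)
after full input: {1,2,3,4,5,6,7,8,10,11,12,13}  (accept=1 in)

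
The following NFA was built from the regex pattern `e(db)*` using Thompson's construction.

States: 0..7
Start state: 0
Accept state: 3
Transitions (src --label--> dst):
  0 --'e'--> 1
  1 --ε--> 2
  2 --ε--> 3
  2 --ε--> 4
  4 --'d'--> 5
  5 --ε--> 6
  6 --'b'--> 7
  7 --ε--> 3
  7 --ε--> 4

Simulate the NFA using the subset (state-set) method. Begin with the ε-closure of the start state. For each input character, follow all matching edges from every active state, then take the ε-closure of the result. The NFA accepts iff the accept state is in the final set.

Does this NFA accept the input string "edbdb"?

initial (ε-close {0}): {0}
'e' @ 1: {1,2,3,4}  ✓accept
'd' @ 2: {5,6}
'b' @ 3: {3,4,7}  ✓accept
'd' @ 4: {5,6}
'b' @ 5: {3,4,7}  ✓accept
end set {3,4,7} — state 3 in

Answer: ACCEPT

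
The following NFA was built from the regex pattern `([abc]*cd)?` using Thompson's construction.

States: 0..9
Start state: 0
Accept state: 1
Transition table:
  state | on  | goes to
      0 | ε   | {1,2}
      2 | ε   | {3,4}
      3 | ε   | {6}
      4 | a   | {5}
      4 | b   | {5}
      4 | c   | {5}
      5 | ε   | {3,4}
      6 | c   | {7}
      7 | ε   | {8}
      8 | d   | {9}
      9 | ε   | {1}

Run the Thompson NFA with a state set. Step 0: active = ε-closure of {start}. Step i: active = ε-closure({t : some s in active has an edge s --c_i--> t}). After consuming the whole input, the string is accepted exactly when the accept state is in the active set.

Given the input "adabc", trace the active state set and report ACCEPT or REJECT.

Answer: REJECT

Steps:
S₀ = ε-closure({0}) = {0,1,2,3,4,6}
'a' @ 1: {3,4,5,6}
'd' @ 2: {}  — dead — no transitions
rest 'abc' ignored (set empty)
final: {}; accept 1 not in set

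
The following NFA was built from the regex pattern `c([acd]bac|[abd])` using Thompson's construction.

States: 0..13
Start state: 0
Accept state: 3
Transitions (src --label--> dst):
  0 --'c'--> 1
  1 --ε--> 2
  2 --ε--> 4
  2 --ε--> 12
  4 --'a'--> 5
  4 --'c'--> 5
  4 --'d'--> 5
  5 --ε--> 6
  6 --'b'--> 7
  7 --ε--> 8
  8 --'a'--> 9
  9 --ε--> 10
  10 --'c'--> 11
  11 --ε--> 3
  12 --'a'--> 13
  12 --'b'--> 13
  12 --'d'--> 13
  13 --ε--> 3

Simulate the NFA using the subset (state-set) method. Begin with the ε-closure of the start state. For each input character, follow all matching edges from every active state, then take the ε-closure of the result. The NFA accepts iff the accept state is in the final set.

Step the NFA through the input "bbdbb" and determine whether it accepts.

Answer: REJECT

Steps:
S₀ = ε-closure({0}) = {0}
'b' @ 1: {}  — no active states
rest 'bdbb' ignored (set empty)
final: {}; accept 3 not in set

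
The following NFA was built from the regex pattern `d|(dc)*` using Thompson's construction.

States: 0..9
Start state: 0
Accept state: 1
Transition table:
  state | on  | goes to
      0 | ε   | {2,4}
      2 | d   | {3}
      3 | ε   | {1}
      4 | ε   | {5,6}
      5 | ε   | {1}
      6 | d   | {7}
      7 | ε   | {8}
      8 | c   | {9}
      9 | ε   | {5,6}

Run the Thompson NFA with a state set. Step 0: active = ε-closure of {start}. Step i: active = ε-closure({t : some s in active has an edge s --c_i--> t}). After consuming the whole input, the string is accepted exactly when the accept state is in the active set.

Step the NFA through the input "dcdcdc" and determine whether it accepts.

Answer: ACCEPT

Steps:
initial (ε-close {0}): {0,1,2,4,5,6}
'd' @ 1: {1,3,7,8}  (accept∈set)
'c' @ 2: {1,5,6,9}  (accept∈set)
'd' @ 3: {7,8}
'c' @ 4: {1,5,6,9}  (accept∈set)
'd' @ 5: {7,8}
'c' @ 6: {1,5,6,9}  (accept∈set)
final: {1,5,6,9}; accept 1 in set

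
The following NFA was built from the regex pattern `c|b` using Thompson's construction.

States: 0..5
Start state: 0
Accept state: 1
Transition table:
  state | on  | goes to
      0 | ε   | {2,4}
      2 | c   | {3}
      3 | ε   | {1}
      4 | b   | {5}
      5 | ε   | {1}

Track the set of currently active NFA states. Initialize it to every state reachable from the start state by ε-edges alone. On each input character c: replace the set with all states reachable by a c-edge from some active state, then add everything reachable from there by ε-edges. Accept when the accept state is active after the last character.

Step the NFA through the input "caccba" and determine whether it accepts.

Answer: REJECT

Derivation:
start: ε-closure({0}) = {0,2,4}
'c' @ 1: {1,3}  [accepting]
'a' @ 2: {}  — state set empty
rest 'ccba' ignored (set empty)
after full input: {}  (accept=1 not in)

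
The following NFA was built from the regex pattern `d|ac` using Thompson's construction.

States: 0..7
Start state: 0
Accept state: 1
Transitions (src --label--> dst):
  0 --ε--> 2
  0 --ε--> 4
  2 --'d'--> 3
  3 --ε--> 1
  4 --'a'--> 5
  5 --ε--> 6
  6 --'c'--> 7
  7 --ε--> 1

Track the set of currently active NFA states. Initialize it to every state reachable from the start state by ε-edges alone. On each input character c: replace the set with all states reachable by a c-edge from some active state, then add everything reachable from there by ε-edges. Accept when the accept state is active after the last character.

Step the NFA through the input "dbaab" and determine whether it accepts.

Answer: REJECT

Steps:
S₀ = ε-closure({0}) = {0,2,4}
'd' @ 1: {1,3}  ✓accept
'b' @ 2: {}  — dead — no transitions
rest 'aab' ignored (set empty)
end set {} — state 1 not in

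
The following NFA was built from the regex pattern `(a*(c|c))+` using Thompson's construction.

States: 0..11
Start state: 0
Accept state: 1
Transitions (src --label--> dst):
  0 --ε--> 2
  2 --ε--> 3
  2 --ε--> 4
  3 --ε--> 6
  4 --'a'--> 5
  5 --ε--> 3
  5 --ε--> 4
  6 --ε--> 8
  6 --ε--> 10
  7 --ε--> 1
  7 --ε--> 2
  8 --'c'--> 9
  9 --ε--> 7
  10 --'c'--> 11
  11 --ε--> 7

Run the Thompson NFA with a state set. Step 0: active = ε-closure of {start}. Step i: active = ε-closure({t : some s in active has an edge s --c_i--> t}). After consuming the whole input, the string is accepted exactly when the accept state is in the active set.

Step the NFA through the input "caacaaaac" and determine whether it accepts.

initial (ε-close {0}): {0,2,3,4,6,8,10}
'c' @ 1: {1,2,3,4,6,7,8,9,10,11}  (accept∈set)
'a' @ 2: {3,4,5,6,8,10}
'a' @ 3: {3,4,5,6,8,10}
'c' @ 4: {1,2,3,4,6,7,8,9,10,11}  (accept∈set)
'a' @ 5: {3,4,5,6,8,10}
'a' @ 6: {3,4,5,6,8,10}
'a' @ 7: {3,4,5,6,8,10}
'a' @ 8: {3,4,5,6,8,10}
'c' @ 9: {1,2,3,4,6,7,8,9,10,11}  (accept∈set)
after full input: {1,2,3,4,6,7,8,9,10,11}  (accept=1 in)

Answer: ACCEPT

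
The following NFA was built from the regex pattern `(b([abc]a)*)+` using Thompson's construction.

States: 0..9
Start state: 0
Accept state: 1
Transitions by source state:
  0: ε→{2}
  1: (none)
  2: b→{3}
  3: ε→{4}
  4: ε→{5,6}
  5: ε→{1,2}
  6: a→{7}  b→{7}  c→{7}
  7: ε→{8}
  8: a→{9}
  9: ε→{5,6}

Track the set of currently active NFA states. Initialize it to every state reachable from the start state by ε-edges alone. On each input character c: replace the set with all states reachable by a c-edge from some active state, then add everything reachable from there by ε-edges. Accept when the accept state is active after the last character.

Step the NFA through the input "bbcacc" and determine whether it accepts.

start: ε-closure({0}) = {0,2}
'b' @ 1: {1,2,3,4,5,6}  ✓accept
'b' @ 2: {1,2,3,4,5,6,7,8}  ✓accept
'c' @ 3: {7,8}
'a' @ 4: {1,2,5,6,9}  ✓accept
'c' @ 5: {7,8}
'c' @ 6: {}  — state set empty
final: {}; accept 1 not in set

Answer: REJECT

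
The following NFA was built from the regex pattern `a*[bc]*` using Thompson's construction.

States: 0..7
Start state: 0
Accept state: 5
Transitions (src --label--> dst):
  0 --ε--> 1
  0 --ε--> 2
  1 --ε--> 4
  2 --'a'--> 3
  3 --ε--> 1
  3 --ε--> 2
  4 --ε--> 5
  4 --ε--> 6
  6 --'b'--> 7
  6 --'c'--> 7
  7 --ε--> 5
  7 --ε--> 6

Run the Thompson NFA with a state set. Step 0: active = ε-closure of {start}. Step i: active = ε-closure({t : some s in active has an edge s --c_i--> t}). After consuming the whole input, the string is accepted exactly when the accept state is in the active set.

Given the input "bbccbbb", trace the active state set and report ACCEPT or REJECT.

initial (ε-close {0}): {0,1,2,4,5,6}
'b' @ 1: {5,6,7}  (accept∈set)
'b' @ 2: {5,6,7}  (accept∈set)
'c' @ 3: {5,6,7}  (accept∈set)
'c' @ 4: {5,6,7}  (accept∈set)
'b' @ 5: {5,6,7}  (accept∈set)
'b' @ 6: {5,6,7}  (accept∈set)
'b' @ 7: {5,6,7}  (accept∈set)
after full input: {5,6,7}  (accept=5 in)

Answer: ACCEPT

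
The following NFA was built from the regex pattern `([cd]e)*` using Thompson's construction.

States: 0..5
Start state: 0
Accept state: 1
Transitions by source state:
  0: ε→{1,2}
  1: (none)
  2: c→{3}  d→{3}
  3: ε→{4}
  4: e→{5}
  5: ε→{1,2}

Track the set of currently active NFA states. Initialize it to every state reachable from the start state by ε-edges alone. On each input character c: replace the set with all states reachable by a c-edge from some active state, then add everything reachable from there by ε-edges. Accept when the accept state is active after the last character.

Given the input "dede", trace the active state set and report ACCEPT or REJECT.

Answer: ACCEPT

Derivation:
initial (ε-close {0}): {0,1,2}
'd' @ 1: {3,4}
'e' @ 2: {1,2,5}  ✓accept
'd' @ 3: {3,4}
'e' @ 4: {1,2,5}  ✓accept
end set {1,2,5} — state 1 in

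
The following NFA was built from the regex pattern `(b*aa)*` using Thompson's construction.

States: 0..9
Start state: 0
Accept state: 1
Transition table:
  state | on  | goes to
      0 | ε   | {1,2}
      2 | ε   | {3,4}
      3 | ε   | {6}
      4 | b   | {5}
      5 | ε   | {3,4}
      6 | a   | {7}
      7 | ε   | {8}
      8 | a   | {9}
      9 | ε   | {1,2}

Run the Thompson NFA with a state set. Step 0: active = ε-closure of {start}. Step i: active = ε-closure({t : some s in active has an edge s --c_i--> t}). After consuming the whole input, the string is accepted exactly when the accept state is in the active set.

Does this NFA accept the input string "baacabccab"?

Answer: REJECT

Trace:
initial (ε-close {0}): {0,1,2,3,4,6}
'b' @ 1: {3,4,5,6}
'a' @ 2: {7,8}
'a' @ 3: {1,2,3,4,6,9}  ✓accept
'c' @ 4: {}  — dead — no transitions
rest 'abccab' ignored (set empty)
final: {}; accept 1 not in set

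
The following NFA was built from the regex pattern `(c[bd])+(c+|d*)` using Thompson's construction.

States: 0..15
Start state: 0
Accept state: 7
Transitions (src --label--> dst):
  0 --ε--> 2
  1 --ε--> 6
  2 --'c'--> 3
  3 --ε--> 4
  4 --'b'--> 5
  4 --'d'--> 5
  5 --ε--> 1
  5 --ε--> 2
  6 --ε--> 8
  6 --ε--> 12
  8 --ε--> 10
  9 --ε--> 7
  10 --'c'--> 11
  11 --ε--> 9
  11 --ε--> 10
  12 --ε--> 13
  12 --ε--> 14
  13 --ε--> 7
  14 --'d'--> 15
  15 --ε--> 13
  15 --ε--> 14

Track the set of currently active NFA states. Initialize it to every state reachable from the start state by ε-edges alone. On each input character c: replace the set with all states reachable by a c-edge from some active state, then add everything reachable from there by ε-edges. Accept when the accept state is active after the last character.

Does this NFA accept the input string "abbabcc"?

Answer: REJECT

Steps:
S₀ = ε-closure({0}) = {0,2}
'a' @ 1: {}  — dead — no transitions
rest 'bbabcc' ignored (set empty)
end set {} — state 7 not in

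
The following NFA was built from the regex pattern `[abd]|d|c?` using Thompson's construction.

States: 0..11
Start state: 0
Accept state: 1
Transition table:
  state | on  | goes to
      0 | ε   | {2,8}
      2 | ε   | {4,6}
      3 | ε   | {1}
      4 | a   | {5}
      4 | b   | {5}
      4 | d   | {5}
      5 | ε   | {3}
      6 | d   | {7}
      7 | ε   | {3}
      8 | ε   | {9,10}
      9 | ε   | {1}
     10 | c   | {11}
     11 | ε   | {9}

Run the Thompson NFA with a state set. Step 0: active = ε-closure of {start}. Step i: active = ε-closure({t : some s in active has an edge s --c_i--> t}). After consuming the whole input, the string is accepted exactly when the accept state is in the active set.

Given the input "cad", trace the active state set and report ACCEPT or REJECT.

Answer: REJECT

Trace:
initial (ε-close {0}): {0,1,2,4,6,8,9,10}
'c' @ 1: {1,9,11}  (accept∈set)
'a' @ 2: {}  — state set empty
rest 'd' ignored (set empty)
end set {} — state 1 not in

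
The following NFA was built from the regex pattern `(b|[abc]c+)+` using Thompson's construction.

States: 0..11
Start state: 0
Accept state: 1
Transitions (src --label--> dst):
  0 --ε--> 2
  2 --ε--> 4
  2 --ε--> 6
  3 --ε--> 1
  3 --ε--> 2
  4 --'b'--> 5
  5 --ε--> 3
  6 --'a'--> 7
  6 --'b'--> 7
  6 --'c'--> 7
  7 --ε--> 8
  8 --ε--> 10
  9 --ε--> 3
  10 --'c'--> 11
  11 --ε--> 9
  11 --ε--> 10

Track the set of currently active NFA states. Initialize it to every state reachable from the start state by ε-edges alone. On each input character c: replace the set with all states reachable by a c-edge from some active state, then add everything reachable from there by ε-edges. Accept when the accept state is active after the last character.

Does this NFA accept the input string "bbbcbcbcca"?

S₀ = ε-closure({0}) = {0,2,4,6}
'b' @ 1: {1,2,3,4,5,6,7,8,10}  ✓accept
'b' @ 2: {1,2,3,4,5,6,7,8,10}  ✓accept
'b' @ 3: {1,2,3,4,5,6,7,8,10}  ✓accept
'c' @ 4: {1,2,3,4,6,7,8,9,10,11}  ✓accept
'b' @ 5: {1,2,3,4,5,6,7,8,10}  ✓accept
'c' @ 6: {1,2,3,4,6,7,8,9,10,11}  ✓accept
'b' @ 7: {1,2,3,4,5,6,7,8,10}  ✓accept
'c' @ 8: {1,2,3,4,6,7,8,9,10,11}  ✓accept
'c' @ 9: {1,2,3,4,6,7,8,9,10,11}  ✓accept
'a' @ 10: {7,8,10}
after full input: {7,8,10}  (accept=1 not in)

Answer: REJECT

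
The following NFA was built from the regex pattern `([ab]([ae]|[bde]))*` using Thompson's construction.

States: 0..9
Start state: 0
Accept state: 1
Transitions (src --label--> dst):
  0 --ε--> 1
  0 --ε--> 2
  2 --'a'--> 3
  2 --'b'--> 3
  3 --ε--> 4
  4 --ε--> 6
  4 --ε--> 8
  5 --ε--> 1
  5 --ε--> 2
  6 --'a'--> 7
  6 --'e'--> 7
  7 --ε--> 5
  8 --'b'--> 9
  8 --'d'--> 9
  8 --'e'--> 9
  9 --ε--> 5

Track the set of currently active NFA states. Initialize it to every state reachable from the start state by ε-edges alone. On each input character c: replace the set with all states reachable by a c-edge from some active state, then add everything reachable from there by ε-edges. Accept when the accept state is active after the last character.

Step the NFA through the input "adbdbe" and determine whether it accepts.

start: ε-closure({0}) = {0,1,2}
'a' @ 1: {3,4,6,8}
'd' @ 2: {1,2,5,9}  (accept∈set)
'b' @ 3: {3,4,6,8}
'd' @ 4: {1,2,5,9}  (accept∈set)
'b' @ 5: {3,4,6,8}
'e' @ 6: {1,2,5,7,9}  (accept∈set)
final: {1,2,5,7,9}; accept 1 in set

Answer: ACCEPT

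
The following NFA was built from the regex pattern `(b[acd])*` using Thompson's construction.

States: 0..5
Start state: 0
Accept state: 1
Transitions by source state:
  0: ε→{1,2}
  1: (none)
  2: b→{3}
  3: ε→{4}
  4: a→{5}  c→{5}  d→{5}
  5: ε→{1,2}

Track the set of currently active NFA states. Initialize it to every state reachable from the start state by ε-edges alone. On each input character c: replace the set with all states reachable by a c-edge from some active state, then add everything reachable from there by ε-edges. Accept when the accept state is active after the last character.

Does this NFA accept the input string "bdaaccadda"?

initial (ε-close {0}): {0,1,2}
'b' @ 1: {3,4}
'd' @ 2: {1,2,5}  [accepting]
'a' @ 3: {}  — dead — no transitions
rest 'accadda' ignored (set empty)
final: {}; accept 1 not in set

Answer: REJECT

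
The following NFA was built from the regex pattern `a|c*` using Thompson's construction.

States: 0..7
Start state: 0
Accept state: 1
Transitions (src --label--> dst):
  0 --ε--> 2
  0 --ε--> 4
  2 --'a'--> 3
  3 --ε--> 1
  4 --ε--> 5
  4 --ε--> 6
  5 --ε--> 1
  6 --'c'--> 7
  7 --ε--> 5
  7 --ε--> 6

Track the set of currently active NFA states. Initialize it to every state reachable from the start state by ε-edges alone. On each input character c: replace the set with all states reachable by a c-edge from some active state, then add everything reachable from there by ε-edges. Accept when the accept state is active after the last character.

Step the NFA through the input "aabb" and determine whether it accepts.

S₀ = ε-closure({0}) = {0,1,2,4,5,6}
'a' @ 1: {1,3}  [accepting]
'a' @ 2: {}  — state set empty
rest 'bb' ignored (set empty)
final: {}; accept 1 not in set

Answer: REJECT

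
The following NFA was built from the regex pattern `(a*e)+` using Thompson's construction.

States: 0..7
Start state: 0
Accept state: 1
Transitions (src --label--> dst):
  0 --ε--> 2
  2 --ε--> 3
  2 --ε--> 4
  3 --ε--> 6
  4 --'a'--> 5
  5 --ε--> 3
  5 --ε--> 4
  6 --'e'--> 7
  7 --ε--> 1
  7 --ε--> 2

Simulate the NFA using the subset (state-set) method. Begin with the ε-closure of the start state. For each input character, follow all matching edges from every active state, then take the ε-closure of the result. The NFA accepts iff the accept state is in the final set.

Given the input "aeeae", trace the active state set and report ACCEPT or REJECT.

Answer: ACCEPT

Derivation:
S₀ = ε-closure({0}) = {0,2,3,4,6}
'a' @ 1: {3,4,5,6}
'e' @ 2: {1,2,3,4,6,7}  ✓accept
'e' @ 3: {1,2,3,4,6,7}  ✓accept
'a' @ 4: {3,4,5,6}
'e' @ 5: {1,2,3,4,6,7}  ✓accept
after full input: {1,2,3,4,6,7}  (accept=1 in)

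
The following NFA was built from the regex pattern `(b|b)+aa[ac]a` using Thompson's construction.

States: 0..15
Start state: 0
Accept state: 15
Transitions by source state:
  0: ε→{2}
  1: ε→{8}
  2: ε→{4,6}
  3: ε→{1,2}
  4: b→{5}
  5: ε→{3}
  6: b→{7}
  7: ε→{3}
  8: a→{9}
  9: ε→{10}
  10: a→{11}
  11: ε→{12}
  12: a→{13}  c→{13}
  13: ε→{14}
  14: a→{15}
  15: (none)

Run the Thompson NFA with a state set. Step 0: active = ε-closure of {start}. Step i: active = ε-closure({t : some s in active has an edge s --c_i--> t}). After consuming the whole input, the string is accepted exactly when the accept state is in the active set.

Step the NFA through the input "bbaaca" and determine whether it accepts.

Answer: ACCEPT

Trace:
initial (ε-close {0}): {0,2,4,6}
'b' @ 1: {1,2,3,4,5,6,7,8}
'b' @ 2: {1,2,3,4,5,6,7,8}
'a' @ 3: {9,10}
'a' @ 4: {11,12}
'c' @ 5: {13,14}
'a' @ 6: {15}  ✓accept
after full input: {15}  (accept=15 in)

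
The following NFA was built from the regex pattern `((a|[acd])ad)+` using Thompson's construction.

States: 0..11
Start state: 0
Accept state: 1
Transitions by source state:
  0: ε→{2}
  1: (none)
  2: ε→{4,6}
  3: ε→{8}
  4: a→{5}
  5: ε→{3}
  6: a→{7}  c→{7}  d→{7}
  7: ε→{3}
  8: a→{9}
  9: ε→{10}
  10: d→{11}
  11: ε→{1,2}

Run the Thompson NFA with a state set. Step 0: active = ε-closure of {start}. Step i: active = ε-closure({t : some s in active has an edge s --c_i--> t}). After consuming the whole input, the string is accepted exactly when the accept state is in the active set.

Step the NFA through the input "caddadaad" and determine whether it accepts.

initial (ε-close {0}): {0,2,4,6}
'c' @ 1: {3,7,8}
'a' @ 2: {9,10}
'd' @ 3: {1,2,4,6,11}  ✓accept
'd' @ 4: {3,7,8}
'a' @ 5: {9,10}
'd' @ 6: {1,2,4,6,11}  ✓accept
'a' @ 7: {3,5,7,8}
'a' @ 8: {9,10}
'd' @ 9: {1,2,4,6,11}  ✓accept
final: {1,2,4,6,11}; accept 1 in set

Answer: ACCEPT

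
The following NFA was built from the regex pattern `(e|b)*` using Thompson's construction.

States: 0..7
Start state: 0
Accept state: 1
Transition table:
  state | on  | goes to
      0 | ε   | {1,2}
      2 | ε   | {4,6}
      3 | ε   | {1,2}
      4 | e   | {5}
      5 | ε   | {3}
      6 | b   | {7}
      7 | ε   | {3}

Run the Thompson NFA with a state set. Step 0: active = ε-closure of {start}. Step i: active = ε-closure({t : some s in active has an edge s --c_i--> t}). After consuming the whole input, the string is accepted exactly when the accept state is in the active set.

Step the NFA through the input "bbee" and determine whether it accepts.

initial (ε-close {0}): {0,1,2,4,6}
'b' @ 1: {1,2,3,4,6,7}  (accept∈set)
'b' @ 2: {1,2,3,4,6,7}  (accept∈set)
'e' @ 3: {1,2,3,4,5,6}  (accept∈set)
'e' @ 4: {1,2,3,4,5,6}  (accept∈set)
final: {1,2,3,4,5,6}; accept 1 in set

Answer: ACCEPT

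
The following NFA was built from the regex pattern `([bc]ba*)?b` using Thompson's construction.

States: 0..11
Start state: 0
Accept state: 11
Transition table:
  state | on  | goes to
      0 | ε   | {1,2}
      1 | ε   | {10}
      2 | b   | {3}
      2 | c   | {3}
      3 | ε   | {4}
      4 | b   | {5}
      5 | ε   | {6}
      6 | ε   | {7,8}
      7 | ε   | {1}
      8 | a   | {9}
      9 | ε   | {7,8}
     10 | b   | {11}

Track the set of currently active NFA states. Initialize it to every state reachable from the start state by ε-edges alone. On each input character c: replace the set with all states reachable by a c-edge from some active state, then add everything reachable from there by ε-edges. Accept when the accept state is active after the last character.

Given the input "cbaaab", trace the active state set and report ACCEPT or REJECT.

Answer: ACCEPT

Trace:
start: ε-closure({0}) = {0,1,2,10}
'c' @ 1: {3,4}
'b' @ 2: {1,5,6,7,8,10}
'a' @ 3: {1,7,8,9,10}
'a' @ 4: {1,7,8,9,10}
'a' @ 5: {1,7,8,9,10}
'b' @ 6: {11}  (accept∈set)
final: {11}; accept 11 in set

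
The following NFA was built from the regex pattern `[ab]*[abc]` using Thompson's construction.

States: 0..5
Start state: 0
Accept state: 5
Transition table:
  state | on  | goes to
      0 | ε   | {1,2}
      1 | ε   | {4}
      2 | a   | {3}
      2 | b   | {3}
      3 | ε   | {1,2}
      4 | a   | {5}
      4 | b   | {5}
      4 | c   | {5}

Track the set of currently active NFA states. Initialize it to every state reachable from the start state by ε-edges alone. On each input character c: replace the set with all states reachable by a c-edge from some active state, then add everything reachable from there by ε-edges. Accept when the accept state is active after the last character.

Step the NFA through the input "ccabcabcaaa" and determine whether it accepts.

Answer: REJECT

Derivation:
initial (ε-close {0}): {0,1,2,4}
'c' @ 1: {5}  [accepting]
'c' @ 2: {}  — state set empty
rest 'abcabcaaa' ignored (set empty)
after full input: {}  (accept=5 not in)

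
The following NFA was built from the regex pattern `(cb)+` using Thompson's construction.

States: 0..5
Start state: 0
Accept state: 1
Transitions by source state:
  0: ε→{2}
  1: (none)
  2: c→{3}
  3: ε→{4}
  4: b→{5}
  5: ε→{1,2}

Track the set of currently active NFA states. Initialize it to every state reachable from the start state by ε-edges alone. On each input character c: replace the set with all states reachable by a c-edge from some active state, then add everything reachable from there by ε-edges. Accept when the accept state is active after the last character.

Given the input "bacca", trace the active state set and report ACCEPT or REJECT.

Answer: REJECT

Derivation:
start: ε-closure({0}) = {0,2}
'b' @ 1: {}  — no active states
rest 'acca' ignored (set empty)
end set {} — state 1 not in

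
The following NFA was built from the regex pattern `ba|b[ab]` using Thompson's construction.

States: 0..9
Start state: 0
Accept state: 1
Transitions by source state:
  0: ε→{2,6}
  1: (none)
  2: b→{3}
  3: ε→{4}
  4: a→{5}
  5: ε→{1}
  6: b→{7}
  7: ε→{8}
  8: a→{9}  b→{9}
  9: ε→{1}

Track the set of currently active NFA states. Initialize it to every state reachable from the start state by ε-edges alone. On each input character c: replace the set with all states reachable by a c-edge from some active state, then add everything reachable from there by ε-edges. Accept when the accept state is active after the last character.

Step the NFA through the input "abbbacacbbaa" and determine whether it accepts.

Answer: REJECT

Trace:
initial (ε-close {0}): {0,2,6}
'a' @ 1: {}  — dead — no transitions
rest 'bbbacacbbaa' ignored (set empty)
end set {} — state 1 not in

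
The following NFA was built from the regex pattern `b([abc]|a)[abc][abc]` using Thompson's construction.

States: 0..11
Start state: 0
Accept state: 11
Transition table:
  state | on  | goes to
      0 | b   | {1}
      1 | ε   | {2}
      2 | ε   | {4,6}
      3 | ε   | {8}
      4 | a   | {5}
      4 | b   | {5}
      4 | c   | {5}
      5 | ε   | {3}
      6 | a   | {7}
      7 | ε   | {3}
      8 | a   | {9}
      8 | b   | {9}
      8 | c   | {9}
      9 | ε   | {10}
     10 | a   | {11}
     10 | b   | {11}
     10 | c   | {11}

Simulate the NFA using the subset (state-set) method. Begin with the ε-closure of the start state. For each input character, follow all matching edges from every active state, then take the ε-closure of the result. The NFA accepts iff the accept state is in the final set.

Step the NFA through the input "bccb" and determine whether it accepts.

initial (ε-close {0}): {0}
'b' @ 1: {1,2,4,6}
'c' @ 2: {3,5,8}
'c' @ 3: {9,10}
'b' @ 4: {11}  (accept∈set)
end set {11} — state 11 in

Answer: ACCEPT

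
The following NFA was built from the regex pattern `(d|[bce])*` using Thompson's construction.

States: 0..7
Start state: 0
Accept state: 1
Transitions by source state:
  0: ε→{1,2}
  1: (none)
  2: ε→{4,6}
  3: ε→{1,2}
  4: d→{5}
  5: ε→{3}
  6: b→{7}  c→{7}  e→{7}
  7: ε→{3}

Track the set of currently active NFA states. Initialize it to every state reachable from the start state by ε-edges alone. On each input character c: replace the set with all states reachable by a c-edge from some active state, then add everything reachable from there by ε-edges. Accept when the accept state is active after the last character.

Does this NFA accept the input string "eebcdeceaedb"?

Answer: REJECT

Trace:
initial (ε-close {0}): {0,1,2,4,6}
'e' @ 1: {1,2,3,4,6,7}  ✓accept
'e' @ 2: {1,2,3,4,6,7}  ✓accept
'b' @ 3: {1,2,3,4,6,7}  ✓accept
'c' @ 4: {1,2,3,4,6,7}  ✓accept
'd' @ 5: {1,2,3,4,5,6}  ✓accept
'e' @ 6: {1,2,3,4,6,7}  ✓accept
'c' @ 7: {1,2,3,4,6,7}  ✓accept
'e' @ 8: {1,2,3,4,6,7}  ✓accept
'a' @ 9: {}  — no active states
rest 'edb' ignored (set empty)
end set {} — state 1 not in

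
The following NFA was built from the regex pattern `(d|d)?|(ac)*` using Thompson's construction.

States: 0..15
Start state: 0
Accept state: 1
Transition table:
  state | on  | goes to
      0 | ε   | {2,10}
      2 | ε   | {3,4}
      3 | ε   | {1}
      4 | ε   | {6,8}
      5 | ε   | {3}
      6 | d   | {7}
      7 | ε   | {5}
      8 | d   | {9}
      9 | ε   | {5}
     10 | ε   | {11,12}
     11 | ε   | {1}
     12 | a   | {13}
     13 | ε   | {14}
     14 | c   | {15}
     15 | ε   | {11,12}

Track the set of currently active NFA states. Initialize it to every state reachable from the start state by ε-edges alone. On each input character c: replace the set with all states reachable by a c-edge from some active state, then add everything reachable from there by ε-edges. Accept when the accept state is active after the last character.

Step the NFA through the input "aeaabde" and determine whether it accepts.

initial (ε-close {0}): {0,1,2,3,4,6,8,10,11,12}
'a' @ 1: {13,14}
'e' @ 2: {}  — no active states
rest 'aabde' ignored (set empty)
final: {}; accept 1 not in set

Answer: REJECT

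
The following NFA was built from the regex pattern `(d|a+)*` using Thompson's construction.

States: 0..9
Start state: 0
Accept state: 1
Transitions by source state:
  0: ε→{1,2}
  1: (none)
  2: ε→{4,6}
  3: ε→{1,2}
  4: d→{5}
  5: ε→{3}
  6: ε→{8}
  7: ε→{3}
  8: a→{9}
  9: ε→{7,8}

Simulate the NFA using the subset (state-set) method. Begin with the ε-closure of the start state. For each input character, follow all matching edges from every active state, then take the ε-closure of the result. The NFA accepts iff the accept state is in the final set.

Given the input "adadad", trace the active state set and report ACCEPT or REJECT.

Answer: ACCEPT

Trace:
initial (ε-close {0}): {0,1,2,4,6,8}
'a' @ 1: {1,2,3,4,6,7,8,9}  ✓accept
'd' @ 2: {1,2,3,4,5,6,8}  ✓accept
'a' @ 3: {1,2,3,4,6,7,8,9}  ✓accept
'd' @ 4: {1,2,3,4,5,6,8}  ✓accept
'a' @ 5: {1,2,3,4,6,7,8,9}  ✓accept
'd' @ 6: {1,2,3,4,5,6,8}  ✓accept
end set {1,2,3,4,5,6,8} — state 1 in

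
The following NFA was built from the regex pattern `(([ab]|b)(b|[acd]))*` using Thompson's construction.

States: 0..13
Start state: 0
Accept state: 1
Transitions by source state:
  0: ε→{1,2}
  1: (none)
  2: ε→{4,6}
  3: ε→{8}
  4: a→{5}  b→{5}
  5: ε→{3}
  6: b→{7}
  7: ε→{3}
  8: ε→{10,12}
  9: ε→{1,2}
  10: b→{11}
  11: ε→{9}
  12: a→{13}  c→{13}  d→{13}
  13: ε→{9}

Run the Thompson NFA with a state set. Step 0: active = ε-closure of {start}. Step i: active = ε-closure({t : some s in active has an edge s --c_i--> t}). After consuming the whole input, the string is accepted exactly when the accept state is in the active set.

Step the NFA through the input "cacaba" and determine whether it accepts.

start: ε-closure({0}) = {0,1,2,4,6}
'c' @ 1: {}  — no active states
rest 'acaba' ignored (set empty)
final: {}; accept 1 not in set

Answer: REJECT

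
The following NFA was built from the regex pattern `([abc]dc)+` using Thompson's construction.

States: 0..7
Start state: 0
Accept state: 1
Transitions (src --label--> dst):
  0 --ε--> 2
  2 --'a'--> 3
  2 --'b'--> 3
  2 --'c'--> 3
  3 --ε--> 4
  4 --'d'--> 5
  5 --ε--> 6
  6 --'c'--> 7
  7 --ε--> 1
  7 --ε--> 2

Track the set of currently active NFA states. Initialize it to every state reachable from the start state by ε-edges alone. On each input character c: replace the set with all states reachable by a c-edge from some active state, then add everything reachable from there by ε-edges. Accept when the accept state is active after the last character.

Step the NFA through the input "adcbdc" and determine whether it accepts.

start: ε-closure({0}) = {0,2}
'a' @ 1: {3,4}
'd' @ 2: {5,6}
'c' @ 3: {1,2,7}  ✓accept
'b' @ 4: {3,4}
'd' @ 5: {5,6}
'c' @ 6: {1,2,7}  ✓accept
end set {1,2,7} — state 1 in

Answer: ACCEPT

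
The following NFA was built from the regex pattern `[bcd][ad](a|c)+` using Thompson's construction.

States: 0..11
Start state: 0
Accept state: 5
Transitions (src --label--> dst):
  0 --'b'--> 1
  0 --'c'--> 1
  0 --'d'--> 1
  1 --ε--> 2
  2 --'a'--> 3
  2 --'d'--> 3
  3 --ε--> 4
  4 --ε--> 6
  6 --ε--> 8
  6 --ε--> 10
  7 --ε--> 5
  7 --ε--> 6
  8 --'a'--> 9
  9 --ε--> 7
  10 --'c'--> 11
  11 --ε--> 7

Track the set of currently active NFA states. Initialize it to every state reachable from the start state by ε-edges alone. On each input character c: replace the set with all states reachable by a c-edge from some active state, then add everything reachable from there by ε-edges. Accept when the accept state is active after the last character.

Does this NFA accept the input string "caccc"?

Answer: ACCEPT

Trace:
start: ε-closure({0}) = {0}
'c' @ 1: {1,2}
'a' @ 2: {3,4,6,8,10}
'c' @ 3: {5,6,7,8,10,11}  (accept∈set)
'c' @ 4: {5,6,7,8,10,11}  (accept∈set)
'c' @ 5: {5,6,7,8,10,11}  (accept∈set)
after full input: {5,6,7,8,10,11}  (accept=5 in)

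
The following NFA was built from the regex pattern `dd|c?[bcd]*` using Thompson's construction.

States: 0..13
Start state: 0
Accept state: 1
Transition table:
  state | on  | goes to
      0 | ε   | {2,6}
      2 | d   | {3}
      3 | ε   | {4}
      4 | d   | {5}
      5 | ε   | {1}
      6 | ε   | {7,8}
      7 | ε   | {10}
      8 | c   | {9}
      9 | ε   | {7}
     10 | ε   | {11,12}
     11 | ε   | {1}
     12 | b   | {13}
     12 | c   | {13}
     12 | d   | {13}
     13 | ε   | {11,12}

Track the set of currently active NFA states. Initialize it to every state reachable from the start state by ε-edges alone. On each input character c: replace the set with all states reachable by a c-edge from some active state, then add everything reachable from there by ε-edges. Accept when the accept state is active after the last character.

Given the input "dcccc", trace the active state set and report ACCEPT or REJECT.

Answer: ACCEPT

Trace:
initial (ε-close {0}): {0,1,2,6,7,8,10,11,12}
'd' @ 1: {1,3,4,11,12,13}  [accepting]
'c' @ 2: {1,11,12,13}  [accepting]
'c' @ 3: {1,11,12,13}  [accepting]
'c' @ 4: {1,11,12,13}  [accepting]
'c' @ 5: {1,11,12,13}  [accepting]
final: {1,11,12,13}; accept 1 in set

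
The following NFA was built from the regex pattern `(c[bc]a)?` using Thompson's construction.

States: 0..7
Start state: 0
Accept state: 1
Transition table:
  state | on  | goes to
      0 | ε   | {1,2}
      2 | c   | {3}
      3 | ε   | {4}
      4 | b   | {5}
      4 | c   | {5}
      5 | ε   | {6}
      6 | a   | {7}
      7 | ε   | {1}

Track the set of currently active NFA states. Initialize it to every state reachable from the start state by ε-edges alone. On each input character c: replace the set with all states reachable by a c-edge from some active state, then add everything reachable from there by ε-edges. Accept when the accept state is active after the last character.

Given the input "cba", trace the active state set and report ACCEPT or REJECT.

initial (ε-close {0}): {0,1,2}
'c' @ 1: {3,4}
'b' @ 2: {5,6}
'a' @ 3: {1,7}  [accepting]
after full input: {1,7}  (accept=1 in)

Answer: ACCEPT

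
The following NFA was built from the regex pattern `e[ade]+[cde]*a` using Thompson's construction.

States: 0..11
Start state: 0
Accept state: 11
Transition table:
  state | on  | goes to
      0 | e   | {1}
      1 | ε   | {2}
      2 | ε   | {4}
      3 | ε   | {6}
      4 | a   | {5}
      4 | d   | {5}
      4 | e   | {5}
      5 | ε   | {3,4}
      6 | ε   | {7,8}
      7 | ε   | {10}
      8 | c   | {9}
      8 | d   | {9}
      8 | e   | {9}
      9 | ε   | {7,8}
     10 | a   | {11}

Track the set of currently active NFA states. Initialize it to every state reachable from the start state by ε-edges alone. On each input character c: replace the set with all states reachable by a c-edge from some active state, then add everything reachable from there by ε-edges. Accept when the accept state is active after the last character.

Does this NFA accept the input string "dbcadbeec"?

initial (ε-close {0}): {0}
'd' @ 1: {}  — dead — no transitions
rest 'bcadbeec' ignored (set empty)
after full input: {}  (accept=11 not in)

Answer: REJECT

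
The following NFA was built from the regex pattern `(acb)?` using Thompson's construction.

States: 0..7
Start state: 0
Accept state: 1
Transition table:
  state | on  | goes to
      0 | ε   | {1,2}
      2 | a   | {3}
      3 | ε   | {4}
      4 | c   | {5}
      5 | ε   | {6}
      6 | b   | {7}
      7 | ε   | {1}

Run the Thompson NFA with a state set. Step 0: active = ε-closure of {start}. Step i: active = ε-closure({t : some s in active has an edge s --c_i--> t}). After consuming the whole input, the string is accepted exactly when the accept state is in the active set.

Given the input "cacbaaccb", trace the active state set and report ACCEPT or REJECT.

Answer: REJECT

Derivation:
initial (ε-close {0}): {0,1,2}
'c' @ 1: {}  — no active states
rest 'acbaaccb' ignored (set empty)
final: {}; accept 1 not in set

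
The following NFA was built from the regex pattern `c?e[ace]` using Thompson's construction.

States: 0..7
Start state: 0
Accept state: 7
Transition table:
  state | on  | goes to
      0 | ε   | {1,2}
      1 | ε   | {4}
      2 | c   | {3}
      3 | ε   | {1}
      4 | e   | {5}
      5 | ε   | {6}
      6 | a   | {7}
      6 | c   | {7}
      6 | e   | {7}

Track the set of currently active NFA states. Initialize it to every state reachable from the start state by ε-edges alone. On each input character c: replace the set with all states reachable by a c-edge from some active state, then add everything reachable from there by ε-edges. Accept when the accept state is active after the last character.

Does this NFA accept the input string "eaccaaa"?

Answer: REJECT

Steps:
start: ε-closure({0}) = {0,1,2,4}
'e' @ 1: {5,6}
'a' @ 2: {7}  [accepting]
'c' @ 3: {}  — state set empty
rest 'caaa' ignored (set empty)
end set {} — state 7 not in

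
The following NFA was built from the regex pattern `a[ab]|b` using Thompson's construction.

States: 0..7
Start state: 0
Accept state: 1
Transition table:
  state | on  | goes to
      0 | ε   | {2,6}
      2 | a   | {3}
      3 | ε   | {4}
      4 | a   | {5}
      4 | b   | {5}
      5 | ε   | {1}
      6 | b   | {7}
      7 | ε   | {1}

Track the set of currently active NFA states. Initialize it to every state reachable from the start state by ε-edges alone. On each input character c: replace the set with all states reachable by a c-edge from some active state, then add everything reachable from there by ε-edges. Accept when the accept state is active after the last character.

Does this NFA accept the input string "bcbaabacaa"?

Answer: REJECT

Steps:
S₀ = ε-closure({0}) = {0,2,6}
'b' @ 1: {1,7}  [accepting]
'c' @ 2: {}  — state set empty
rest 'baabacaa' ignored (set empty)
after full input: {}  (accept=1 not in)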